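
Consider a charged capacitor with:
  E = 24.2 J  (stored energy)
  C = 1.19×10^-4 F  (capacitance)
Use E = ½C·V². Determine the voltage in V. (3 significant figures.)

638 V

Solving E = ½C·V² for V: V = √(2E/C).
E = 24.2 J; C = 1.19×10^-4 F.
V = 637.7 V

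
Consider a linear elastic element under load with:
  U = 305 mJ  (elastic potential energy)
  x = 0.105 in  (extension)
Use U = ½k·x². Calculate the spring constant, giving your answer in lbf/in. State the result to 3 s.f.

490 lbf/in

Rearranging U = ½k·x² for k: k = 2U/x².
U = 305 mJ = 0.3050 J; x = 0.105 in = 0.002667 m.
k = 85760 N/m
85760 N/m × (1 lbf/in / 175.1 N/m) = 489.7 lbf/in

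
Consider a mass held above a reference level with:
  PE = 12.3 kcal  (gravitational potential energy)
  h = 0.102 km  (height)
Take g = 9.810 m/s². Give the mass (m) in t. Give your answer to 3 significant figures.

Rearranging PE = m·g·h for m: m = PE/(g·h).
PE = 12.3 kcal = 51463 J; h = 0.102 km = 102.0 m; g = 9.810 m/s².
m = 51.43 kg
51.43 kg × (1 t / 1000 kg) = 0.05143 t

0.0514 t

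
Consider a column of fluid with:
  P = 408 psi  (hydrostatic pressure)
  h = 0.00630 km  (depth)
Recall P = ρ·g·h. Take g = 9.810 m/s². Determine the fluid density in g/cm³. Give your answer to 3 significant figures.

45.5 g/cm³

Solving P = ρ·g·h for ρ: ρ = P/(g·h).
P = 408 psi = 2.813×10^6 Pa; h = 0.00630 km = 6.300 m; g = 9.810 m/s².
ρ = 45517 kg/m³
45517 kg/m³ × (1 g/cm³ / 1000 kg/m³) = 45.52 g/cm³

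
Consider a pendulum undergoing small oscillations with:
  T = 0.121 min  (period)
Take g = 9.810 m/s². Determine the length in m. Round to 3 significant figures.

13.1 m

Rearranging: L = g·(T/2π)².
T = 0.121 min = 7.260 s; g = 9.810 m/s².
L = 13.10 m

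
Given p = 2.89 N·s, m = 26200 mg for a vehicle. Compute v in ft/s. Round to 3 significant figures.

Rearranging p = m·v for v: v = p/m.
p = 2.89 N·s = 2.890 kg·m/s; m = 26200 mg = 0.02620 kg.
v = 110.3 m/s
110.3 m/s × (1 ft/s / 0.3048 m/s) = 361.9 ft/s

362 ft/s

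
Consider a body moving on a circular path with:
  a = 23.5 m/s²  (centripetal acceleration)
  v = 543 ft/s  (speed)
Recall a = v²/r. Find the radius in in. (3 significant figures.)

Rearranging: r = v²/a.
a = 23.5 m/s²; v = 543 ft/s = 165.5 m/s.
r = 1166 m
1166 m × (1 in / 0.02540 m) = 45891 in

45900 in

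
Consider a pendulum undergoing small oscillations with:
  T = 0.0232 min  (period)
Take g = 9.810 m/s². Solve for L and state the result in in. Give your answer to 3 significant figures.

Rearranging: L = g·(T/2π)².
T = 0.0232 min = 1.392 s; g = 9.810 m/s².
L = 0.4815 m
0.4815 m × (1 in / 0.02540 m) = 18.96 in

19.0 in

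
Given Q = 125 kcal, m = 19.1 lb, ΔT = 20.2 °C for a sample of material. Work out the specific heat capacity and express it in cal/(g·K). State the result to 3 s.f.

0.714 cal/(g·K)

Rearranging: c = Q/(m·ΔT).
Q = 125 kcal = 5.230×10^5 J; m = 19.1 lb = 8.664 kg; ΔT = 20.2 °C = 20.20 K.
c = 2988 J/(kg·K)
2988 J/(kg·K) × (1 cal/(g·K) / 4184 J/(kg·K)) = 0.7143 cal/(g·K)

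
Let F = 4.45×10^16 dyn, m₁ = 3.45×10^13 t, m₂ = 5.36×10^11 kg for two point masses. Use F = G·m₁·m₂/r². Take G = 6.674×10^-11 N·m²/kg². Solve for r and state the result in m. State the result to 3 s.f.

From Newton's law of gravitation: r = √(G·m₁m₂/F).
F = 4.45×10^16 dyn = 4.450×10^11 N; m₁ = 3.45×10^13 t = 3.450×10^16 kg; m₂ = 5.36×10^11 kg; G = 6.674×10^-11 N·m²/kg².
r = 1665 m

1670 m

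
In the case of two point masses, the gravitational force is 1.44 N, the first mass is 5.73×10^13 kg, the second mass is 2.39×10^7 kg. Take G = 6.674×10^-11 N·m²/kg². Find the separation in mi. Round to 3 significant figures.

157 mi

Solving F = G·m₁·m₂/r² for r: r = √(G·m₁m₂/F).
F = 1.44 N; m₁ = 5.73×10^13 kg; m₂ = 2.39×10^7 kg; G = 6.674×10^-11 N·m²/kg².
r = 2.519×10^5 m
2.519×10^5 m × (1 mi / 1609 m) = 156.5 mi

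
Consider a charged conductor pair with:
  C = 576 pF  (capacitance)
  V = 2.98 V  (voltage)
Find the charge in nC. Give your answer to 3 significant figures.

Rearranging C = Q/V for Q: Q = CV.
C = 576 pF = 5.760×10^-10 F; V = 2.98 V.
Q = 1.716×10^-9 C  (the unit combination reduces to A·s = C)
1.716×10^-9 C × (1 nC / 1.000×10^-9 C) = 1.716 nC

1.72 nC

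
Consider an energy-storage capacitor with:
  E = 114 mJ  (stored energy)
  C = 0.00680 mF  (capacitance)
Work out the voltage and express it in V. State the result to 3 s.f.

Rearranging: V = √(2E/C).
E = 114 mJ = 0.1140 J; C = 0.00680 mF = 6.800×10^-6 F.
V = 183.1 V  (the unit combination reduces to kg·m²/(A·s³) = V)

183 V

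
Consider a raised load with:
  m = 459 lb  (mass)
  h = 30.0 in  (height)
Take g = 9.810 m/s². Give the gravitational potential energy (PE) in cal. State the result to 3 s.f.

PE is given directly by: PE = mgh.
m = 459 lb = 208.2 kg; h = 30.0 in = 0.7620 m; g = 9.810 m/s².
PE = 1556 J  (the unit combination reduces to kg·m²/s² = J)
1556 J × (1 cal / 4.184 J) = 372.0 cal

372 cal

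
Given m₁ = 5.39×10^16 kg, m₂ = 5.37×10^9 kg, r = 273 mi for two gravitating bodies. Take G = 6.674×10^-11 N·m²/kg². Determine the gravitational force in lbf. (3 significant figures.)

22500 lbf

From Newton's law of gravitation: F = Gm₁m₂/r².
m₁ = 5.39×10^16 kg; m₂ = 5.37×10^9 kg; r = 273 mi = 4.394×10^5 m; G = 6.674×10^-11 N·m²/kg².
F = 1.001×10^5 N
1.001×10^5 N × (1 lbf / 4.448 N) = 22498 lbf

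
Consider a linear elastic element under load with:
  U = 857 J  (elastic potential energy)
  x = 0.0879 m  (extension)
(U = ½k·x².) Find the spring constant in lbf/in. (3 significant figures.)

Rearranging U = ½k·x² for k: k = 2U/x².
U = 857 J; x = 0.0879 m.
k = 2.218×10^5 N/m
2.218×10^5 N/m × (1 lbf/in / 175.1 N/m) = 1267 lbf/in

1270 lbf/in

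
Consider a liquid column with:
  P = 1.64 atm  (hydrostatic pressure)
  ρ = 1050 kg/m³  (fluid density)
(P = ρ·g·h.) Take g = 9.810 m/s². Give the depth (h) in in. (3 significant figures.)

635 in

Solving P = ρ·g·h for h: h = P/(ρ·g).
P = 1.64 atm = 1.662×10^5 Pa; ρ = 1050 kg/m³; g = 9.810 m/s².
h = 16.13 m
16.13 m × (1 in / 0.02540 m) = 635.1 in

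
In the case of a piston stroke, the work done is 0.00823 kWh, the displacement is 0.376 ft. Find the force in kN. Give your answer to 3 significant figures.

259 kN

Rearranging: F = W/d.
W = 0.00823 kWh = 29628 J; d = 0.376 ft = 0.1146 m.
F = 2.585×10^5 N  (the unit combination reduces to kg·m/s² = N)
2.585×10^5 N × (1 kN / 1000 N) = 258.5 kN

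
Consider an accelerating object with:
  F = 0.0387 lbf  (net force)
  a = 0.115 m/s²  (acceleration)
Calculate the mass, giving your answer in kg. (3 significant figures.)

From Newton's second law: m = F/a.
F = 0.0387 lbf = 0.1721 N; a = 0.115 m/s².
m = 1.497 kg

1.50 kg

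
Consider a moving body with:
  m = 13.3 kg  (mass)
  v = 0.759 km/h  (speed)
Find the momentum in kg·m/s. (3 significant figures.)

p is given directly by: p = mv.
m = 13.3 kg; v = 0.759 km/h = 0.2108 m/s.
p = 2.804 kg·m/s  (the unit combination reduces to kg·m/s = kg·m/s)

2.80 kg·m/s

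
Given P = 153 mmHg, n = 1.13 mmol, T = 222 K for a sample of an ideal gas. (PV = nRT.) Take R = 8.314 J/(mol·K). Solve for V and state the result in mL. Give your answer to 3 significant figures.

102 mL

Rearranging: V = nRT/P.
P = 153 mmHg = 20398 Pa; n = 1.13 mmol = 0.001130 mol; T = 222 K; R = 8.314 J/(mol·K).
V = 1.022×10^-4 m³
1.022×10^-4 m³ × (1 mL / 1.000×10^-6 m³) = 102.2 mL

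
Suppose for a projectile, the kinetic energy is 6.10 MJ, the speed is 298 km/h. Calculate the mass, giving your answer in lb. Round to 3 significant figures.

Rearranging: m = 2·KE/v².
KE = 6.10 MJ = 6.100×10^6 J; v = 298 km/h = 82.78 m/s.
m = 1780 kg
1780 kg × (1 lb / 0.4536 kg) = 3925 lb

3930 lb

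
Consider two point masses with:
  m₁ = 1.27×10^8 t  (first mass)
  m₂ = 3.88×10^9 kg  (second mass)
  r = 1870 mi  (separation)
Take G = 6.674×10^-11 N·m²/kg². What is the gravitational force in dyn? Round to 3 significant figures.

363 dyn

F is given directly by: F = Gm₁m₂/r².
m₁ = 1.27×10^8 t = 1.270×10^11 kg; m₂ = 3.88×10^9 kg; r = 1870 mi = 3.009×10^6 m; G = 6.674×10^-11 N·m²/kg².
F = 0.003631 N
0.003631 N × (1 dyn / 1.000×10^-5 N) = 363.1 dyn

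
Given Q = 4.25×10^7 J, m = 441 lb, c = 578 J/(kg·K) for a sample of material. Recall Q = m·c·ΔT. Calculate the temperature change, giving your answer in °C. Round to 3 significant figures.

Rearranging: ΔT = Q/(m·c).
Q = 4.25×10^7 J; m = 441 lb = 200.0 kg; c = 578 J/(kg·K).
ΔT = 367.6 K
Since 1 °C = 1 K, 367.6 °C.

368 °C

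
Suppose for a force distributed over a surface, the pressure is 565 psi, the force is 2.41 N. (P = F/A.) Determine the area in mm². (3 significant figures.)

Rearranging P = F/A for A: A = F/P.
P = 565 psi = 3.896×10^6 Pa; F = 2.41 N.
A = 6.187×10^-7 m²
6.187×10^-7 m² × (1 mm² / 1.000×10^-6 m²) = 0.6187 mm²

0.619 mm²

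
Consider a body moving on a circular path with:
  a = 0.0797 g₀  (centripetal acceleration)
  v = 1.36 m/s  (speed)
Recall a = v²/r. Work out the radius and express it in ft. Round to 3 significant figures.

7.76 ft

Rearranging: r = v²/a.
a = 0.0797 g₀ = 0.7816 m/s²; v = 1.36 m/s.
r = 2.366 m
2.366 m × (1 ft / 0.3048 m) = 7.764 ft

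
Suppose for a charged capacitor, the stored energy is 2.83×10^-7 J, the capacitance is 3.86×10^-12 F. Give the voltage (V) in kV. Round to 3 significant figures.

Solving E = ½C·V² for V: V = √(2E/C).
E = 2.83×10^-7 J; C = 3.86×10^-12 F.
V = 382.9 V
382.9 V × (1 kV / 1000 V) = 0.3829 kV

0.383 kV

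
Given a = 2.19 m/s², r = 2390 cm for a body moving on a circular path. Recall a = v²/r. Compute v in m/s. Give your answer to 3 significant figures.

Rearranging: v = √(a·r).
a = 2.19 m/s²; r = 2390 cm = 23.90 m.
v = 7.235 m/s

7.23 m/s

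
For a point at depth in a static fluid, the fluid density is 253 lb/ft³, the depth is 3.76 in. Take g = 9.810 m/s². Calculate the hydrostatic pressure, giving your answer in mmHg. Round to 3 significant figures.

Directly: P = ρgh.
ρ = 253 lb/ft³ = 4053 kg/m³; h = 3.76 in = 0.09550 m; g = 9.810 m/s².
P = 3797 Pa  (the unit combination reduces to kg/(m·s²) = Pa)
3797 Pa × (1 mmHg / 133.3 Pa) = 28.48 mmHg

28.5 mmHg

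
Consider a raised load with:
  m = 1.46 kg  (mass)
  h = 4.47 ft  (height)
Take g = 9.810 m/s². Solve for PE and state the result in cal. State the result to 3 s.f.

PE is given directly by: PE = mgh.
m = 1.46 kg; h = 4.47 ft = 1.362 m; g = 9.810 m/s².
PE = 19.51 J
19.51 J × (1 cal / 4.184 J) = 4.664 cal

4.66 cal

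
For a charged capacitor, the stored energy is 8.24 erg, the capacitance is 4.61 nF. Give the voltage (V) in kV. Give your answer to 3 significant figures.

Solving E = ½C·V² for V: V = √(2E/C).
E = 8.24 erg = 8.240×10^-7 J; C = 4.61 nF = 4.610×10^-9 F.
V = 18.91 V
18.91 V × (1 kV / 1000 V) = 0.01891 kV

0.0189 kV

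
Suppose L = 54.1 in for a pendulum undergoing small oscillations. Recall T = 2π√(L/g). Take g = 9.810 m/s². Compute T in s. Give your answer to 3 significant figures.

2.35 s

T is given directly by: T = 2π√(L/g).
L = 54.1 in = 1.374 m; g = 9.810 m/s².
T = 2.352 s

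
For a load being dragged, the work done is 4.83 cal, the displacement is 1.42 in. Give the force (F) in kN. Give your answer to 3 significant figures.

0.560 kN

Rearranging W = F·d for F: F = W/d.
W = 4.83 cal = 20.21 J; d = 1.42 in = 0.03607 m.
F = 560.3 N
560.3 N × (1 kN / 1000 N) = 0.5603 kN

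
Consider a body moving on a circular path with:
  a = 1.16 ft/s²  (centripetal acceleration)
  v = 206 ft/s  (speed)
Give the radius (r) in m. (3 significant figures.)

Rearranging: r = v²/a.
a = 1.16 ft/s² = 0.3536 m/s²; v = 206 ft/s = 62.79 m/s.
r = 11150 m

11200 m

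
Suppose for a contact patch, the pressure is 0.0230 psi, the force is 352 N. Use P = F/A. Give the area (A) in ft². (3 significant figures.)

23.9 ft²

Solving P = F/A for A: A = F/P.
P = 0.0230 psi = 158.6 Pa; F = 352 N.
A = 2.220 m²
2.220 m² × (1 ft² / 0.09290 m²) = 23.89 ft²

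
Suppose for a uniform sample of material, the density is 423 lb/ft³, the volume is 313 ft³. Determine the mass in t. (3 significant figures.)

Rearranging: m = ρV.
ρ = 423 lb/ft³ = 6776 kg/m³; V = 313 ft³ = 8.863 m³.
m = 60055 kg
60055 kg × (1 t / 1000 kg) = 60.06 t

60.1 t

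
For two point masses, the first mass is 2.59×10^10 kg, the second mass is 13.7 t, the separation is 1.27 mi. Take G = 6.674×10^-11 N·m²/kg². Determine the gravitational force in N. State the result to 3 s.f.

0.00567 N

From Newton's law of gravitation: F = Gm₁m₂/r².
m₁ = 2.59×10^10 kg; m₂ = 13.7 t = 13700 kg; r = 1.27 mi = 2044 m; G = 6.674×10^-11 N·m²/kg².
F = 0.005669 N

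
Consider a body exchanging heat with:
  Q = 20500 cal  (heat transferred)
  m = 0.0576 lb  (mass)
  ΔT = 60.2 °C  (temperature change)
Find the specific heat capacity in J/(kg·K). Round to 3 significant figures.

54500 J/(kg·K)

Solving Q = m·c·ΔT for c: c = Q/(m·ΔT).
Q = 20500 cal = 85772 J; m = 0.0576 lb = 0.02613 kg; ΔT = 60.2 °C = 60.20 K.
c = 54533 J/(kg·K)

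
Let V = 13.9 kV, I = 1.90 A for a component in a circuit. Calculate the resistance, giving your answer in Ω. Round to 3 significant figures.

Rearranging: R = V/I.
V = 13.9 kV = 13900 V; I = 1.90 A.
R = 7316 Ω

7320 Ω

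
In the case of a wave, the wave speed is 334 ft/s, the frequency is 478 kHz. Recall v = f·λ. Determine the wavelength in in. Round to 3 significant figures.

Rearranging v = f·λ for λ: λ = v/f.
v = 334 ft/s = 101.8 m/s; f = 478 kHz = 4.780×10^5 Hz.
λ = 2.130×10^-4 m
2.130×10^-4 m × (1 in / 0.02540 m) = 0.008385 in

0.00838 in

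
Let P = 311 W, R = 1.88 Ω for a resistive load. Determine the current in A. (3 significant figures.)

12.9 A

Rearranging P = I²R for I: I = √(P/R).
P = 311 W; R = 1.88 Ω.
I = 12.86 A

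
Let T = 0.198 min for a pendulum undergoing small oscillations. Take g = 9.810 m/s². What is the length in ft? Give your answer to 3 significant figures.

Rearranging T = 2π√(L/g) for L: L = g·(T/2π)².
T = 0.198 min = 11.88 s; g = 9.810 m/s².
L = 35.07 m
35.07 m × (1 ft / 0.3048 m) = 115.1 ft

115 ft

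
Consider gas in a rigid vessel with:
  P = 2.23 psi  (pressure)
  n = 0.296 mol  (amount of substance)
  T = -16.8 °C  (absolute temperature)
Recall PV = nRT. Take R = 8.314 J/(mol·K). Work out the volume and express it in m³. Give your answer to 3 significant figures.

Solving PV = nRT for V: V = nRT/P.
P = 2.23 psi = 15375 Pa; n = 0.296 mol; T = -16.8 °C = 256.3 K; R = 8.314 J/(mol·K).
V = 0.04103 m³

0.0410 m³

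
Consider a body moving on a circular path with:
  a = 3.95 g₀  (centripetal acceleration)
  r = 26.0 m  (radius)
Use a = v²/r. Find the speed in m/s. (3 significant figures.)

Solving a = v²/r for v: v = √(a·r).
a = 3.95 g₀ = 38.74 m/s²; r = 26.0 m.
v = 31.74 m/s

31.7 m/s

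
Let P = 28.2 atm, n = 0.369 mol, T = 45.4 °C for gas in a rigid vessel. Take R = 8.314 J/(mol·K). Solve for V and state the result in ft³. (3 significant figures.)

0.0121 ft³

From the ideal-gas law: V = nRT/P.
P = 28.2 atm = 2.857×10^6 Pa; n = 0.369 mol; T = 45.4 °C = 318.5 K; R = 8.314 J/(mol·K).
V = 3.420×10^-4 m³
3.420×10^-4 m³ × (1 ft³ / 0.02832 m³) = 0.01208 ft³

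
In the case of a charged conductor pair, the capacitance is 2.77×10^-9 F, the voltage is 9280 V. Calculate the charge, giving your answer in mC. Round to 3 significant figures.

0.0257 mC

Solving C = Q/V for Q: Q = CV.
C = 2.77×10^-9 F; V = 9280 V.
Q = 2.571×10^-5 C
2.571×10^-5 C × (1 mC / 0.001000 C) = 0.02571 mC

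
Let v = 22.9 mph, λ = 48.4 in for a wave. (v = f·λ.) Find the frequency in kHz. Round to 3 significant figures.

Solving v = f·λ for f: f = v/λ.
v = 22.9 mph = 10.24 m/s; λ = 48.4 in = 1.229 m.
f = 8.327 Hz
8.327 Hz × (1 kHz / 1000 Hz) = 0.008327 kHz

0.00833 kHz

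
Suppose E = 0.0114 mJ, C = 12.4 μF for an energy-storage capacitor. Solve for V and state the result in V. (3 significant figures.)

Solving E = ½C·V² for V: V = √(2E/C).
E = 0.0114 mJ = 1.140×10^-5 J; C = 12.4 μF = 1.240×10^-5 F.
V = 1.356 V

1.36 V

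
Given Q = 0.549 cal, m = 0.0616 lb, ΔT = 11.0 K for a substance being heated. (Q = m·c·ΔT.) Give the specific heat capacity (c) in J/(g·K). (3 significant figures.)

Rearranging Q = m·c·ΔT for c: c = Q/(m·ΔT).
Q = 0.549 cal = 2.297 J; m = 0.0616 lb = 0.02794 kg; ΔT = 11.0 K.
c = 7.474 J/(kg·K)
7.474 J/(kg·K) × (1 J/(g·K) / 1000 J/(kg·K)) = 0.007474 J/(g·K)

0.00747 J/(g·K)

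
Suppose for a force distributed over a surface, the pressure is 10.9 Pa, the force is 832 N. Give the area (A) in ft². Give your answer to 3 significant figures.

Rearranging P = F/A for A: A = F/P.
P = 10.9 Pa; F = 832 N.
A = 76.33 m²
76.33 m² × (1 ft² / 0.09290 m²) = 821.6 ft²

822 ft²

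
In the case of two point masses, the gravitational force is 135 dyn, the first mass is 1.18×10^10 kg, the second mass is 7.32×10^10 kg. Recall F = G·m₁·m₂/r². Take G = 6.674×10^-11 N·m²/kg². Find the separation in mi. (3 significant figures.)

4060 mi

From Newton's law of gravitation: r = √(G·m₁m₂/F).
F = 135 dyn = 0.001350 N; m₁ = 1.18×10^10 kg; m₂ = 7.32×10^10 kg; G = 6.674×10^-11 N·m²/kg².
r = 6.535×10^6 m
6.535×10^6 m × (1 mi / 1609 m) = 4060 mi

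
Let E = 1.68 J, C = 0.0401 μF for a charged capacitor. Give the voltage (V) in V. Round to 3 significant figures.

Solving E = ½C·V² for V: V = √(2E/C).
E = 1.68 J; C = 0.0401 μF = 4.010×10^-8 F.
V = 9154 V  (the unit combination reduces to kg·m²/(A·s³) = V)

9150 V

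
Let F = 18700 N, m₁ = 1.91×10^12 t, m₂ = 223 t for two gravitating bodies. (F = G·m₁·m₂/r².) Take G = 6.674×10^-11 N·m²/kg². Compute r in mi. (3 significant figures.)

Rearranging F = G·m₁·m₂/r² for r: r = √(G·m₁m₂/F).
F = 18700 N; m₁ = 1.91×10^12 t = 1.910×10^15 kg; m₂ = 223 t = 2.230×10^5 kg; G = 6.674×10^-11 N·m²/kg².
r = 1233 m
1233 m × (1 mi / 1609 m) = 0.7661 mi

0.766 mi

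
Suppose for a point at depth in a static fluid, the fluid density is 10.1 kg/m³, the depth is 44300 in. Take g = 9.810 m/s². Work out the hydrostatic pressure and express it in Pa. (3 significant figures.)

P is given directly by: P = ρgh.
ρ = 10.1 kg/m³; h = 44300 in = 1125 m; g = 9.810 m/s².
P = 1.115×10^5 Pa

1.11×10^5 Pa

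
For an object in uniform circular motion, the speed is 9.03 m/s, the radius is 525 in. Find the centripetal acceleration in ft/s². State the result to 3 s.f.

a is given directly by: a = v²/r.
v = 9.03 m/s; r = 525 in = 13.33 m.
a = 6.115 m/s²
6.115 m/s² × (1 ft/s² / 0.3048 m/s²) = 20.06 ft/s²

20.1 ft/s²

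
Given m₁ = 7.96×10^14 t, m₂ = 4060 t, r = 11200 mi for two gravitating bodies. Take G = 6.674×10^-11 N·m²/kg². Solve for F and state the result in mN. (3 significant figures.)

664 mN

Directly: F = Gm₁m₂/r².
m₁ = 7.96×10^14 t = 7.960×10^17 kg; m₂ = 4060 t = 4.060×10^6 kg; r = 11200 mi = 1.802×10^7 m; G = 6.674×10^-11 N·m²/kg².
F = 0.6639 N  (the unit combination reduces to kg·m/s² = N)
0.6639 N × (1 mN / 0.001000 N) = 663.9 mN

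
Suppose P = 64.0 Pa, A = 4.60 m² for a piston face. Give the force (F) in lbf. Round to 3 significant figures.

Solving P = F/A for F: F = P·A.
P = 64.0 Pa; A = 4.60 m².
F = 294.4 N
294.4 N × (1 lbf / 4.448 N) = 66.18 lbf

66.2 lbf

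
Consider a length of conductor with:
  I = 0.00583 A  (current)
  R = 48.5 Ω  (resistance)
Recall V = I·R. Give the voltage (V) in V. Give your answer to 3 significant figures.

0.283 V

Directly: V = IR.
I = 0.00583 A; R = 48.5 Ω.
V = 0.2828 V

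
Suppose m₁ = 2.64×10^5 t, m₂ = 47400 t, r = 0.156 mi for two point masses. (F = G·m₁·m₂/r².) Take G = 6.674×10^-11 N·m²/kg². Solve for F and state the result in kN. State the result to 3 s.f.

From Newton's law of gravitation: F = Gm₁m₂/r².
m₁ = 2.64×10^5 t = 2.640×10^8 kg; m₂ = 47400 t = 4.740×10^7 kg; r = 0.156 mi = 251.1 m; G = 6.674×10^-11 N·m²/kg².
F = 13.25 N
13.25 N × (1 kN / 1000 N) = 0.01325 kN

0.0133 kN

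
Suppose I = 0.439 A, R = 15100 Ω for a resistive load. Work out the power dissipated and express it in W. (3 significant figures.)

P is given directly by: P = I²R.
I = 0.439 A; R = 15100 Ω.
P = 2910 W

2910 W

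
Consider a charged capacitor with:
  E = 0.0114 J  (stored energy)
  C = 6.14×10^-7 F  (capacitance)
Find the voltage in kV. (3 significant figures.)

0.193 kV

Rearranging: V = √(2E/C).
E = 0.0114 J; C = 6.14×10^-7 F.
V = 192.7 V
192.7 V × (1 kV / 1000 V) = 0.1927 kV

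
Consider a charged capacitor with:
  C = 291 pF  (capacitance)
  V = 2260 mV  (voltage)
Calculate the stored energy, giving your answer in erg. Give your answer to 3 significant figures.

0.00743 erg

Directly: E = ½CV².
C = 291 pF = 2.910×10^-10 F; V = 2260 mV = 2.260 V.
E = 7.432×10^-10 J
7.432×10^-10 J × (1 erg / 1.000×10^-7 J) = 0.007432 erg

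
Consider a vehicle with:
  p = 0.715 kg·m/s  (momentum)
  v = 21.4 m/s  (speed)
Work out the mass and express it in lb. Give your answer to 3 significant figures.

Solving p = m·v for m: m = p/v.
p = 0.715 kg·m/s; v = 21.4 m/s.
m = 0.03341 kg
0.03341 kg × (1 lb / 0.4536 kg) = 0.07366 lb

0.0737 lb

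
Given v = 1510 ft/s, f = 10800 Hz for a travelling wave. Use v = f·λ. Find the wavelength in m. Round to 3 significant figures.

Rearranging v = f·λ for λ: λ = v/f.
v = 1510 ft/s = 460.2 m/s; f = 10800 Hz.
λ = 0.04262 m

0.0426 m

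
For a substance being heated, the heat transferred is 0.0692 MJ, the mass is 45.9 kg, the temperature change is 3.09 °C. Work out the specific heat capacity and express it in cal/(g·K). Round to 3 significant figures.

0.117 cal/(g·K)

Rearranging Q = m·c·ΔT for c: c = Q/(m·ΔT).
Q = 0.0692 MJ = 69200 J; m = 45.9 kg; ΔT = 3.09 °C = 3.090 K.
c = 487.9 J/(kg·K)
487.9 J/(kg·K) × (1 cal/(g·K) / 4184 J/(kg·K)) = 0.1166 cal/(g·K)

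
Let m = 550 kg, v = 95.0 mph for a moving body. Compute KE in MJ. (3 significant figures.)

KE is given directly by: KE = ½mv².
m = 550 kg; v = 95.0 mph = 42.47 m/s.
KE = 4.960×10^5 J
4.960×10^5 J × (1 MJ / 1.000×10^6 J) = 0.4960 MJ

0.496 MJ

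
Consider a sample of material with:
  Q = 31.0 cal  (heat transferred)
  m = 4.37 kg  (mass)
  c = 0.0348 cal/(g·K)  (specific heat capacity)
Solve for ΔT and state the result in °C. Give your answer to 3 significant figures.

Solving Q = m·c·ΔT for ΔT: ΔT = Q/(m·c).
Q = 31.0 cal = 129.7 J; m = 4.37 kg; c = 0.0348 cal/(g·K) = 145.6 J/(kg·K).
ΔT = 0.2038 K
Since 1 °C = 1 K, 0.2038 °C.

0.204 °C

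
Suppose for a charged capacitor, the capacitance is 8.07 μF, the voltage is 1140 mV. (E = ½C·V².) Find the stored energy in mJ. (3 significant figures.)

0.00524 mJ

E is given directly by: E = ½CV².
C = 8.07 μF = 8.070×10^-6 F; V = 1140 mV = 1.140 V.
E = 5.244×10^-6 J
5.244×10^-6 J × (1 mJ / 0.001000 J) = 0.005244 mJ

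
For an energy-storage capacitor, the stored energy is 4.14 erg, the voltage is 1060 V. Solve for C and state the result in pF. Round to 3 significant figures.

Rearranging E = ½C·V² for C: C = 2E/V².
E = 4.14 erg = 4.140×10^-7 J; V = 1060 V.
C = 7.369×10^-13 F
7.369×10^-13 F × (1 pF / 1.000×10^-12 F) = 0.7369 pF

0.737 pF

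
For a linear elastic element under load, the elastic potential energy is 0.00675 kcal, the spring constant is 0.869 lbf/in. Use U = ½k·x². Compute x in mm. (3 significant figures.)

609 mm

Rearranging U = ½k·x² for x: x = √(2U/k).
U = 0.00675 kcal = 28.24 J; k = 0.869 lbf/in = 152.2 N/m.
x = 0.6092 m
0.6092 m × (1 mm / 0.001000 m) = 609.2 mm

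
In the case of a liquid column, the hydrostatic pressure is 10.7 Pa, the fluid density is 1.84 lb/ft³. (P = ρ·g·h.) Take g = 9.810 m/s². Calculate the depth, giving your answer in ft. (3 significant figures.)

Solving P = ρ·g·h for h: h = P/(ρ·g).
P = 10.7 Pa; ρ = 1.84 lb/ft³ = 29.47 kg/m³; g = 9.810 m/s².
h = 0.03701 m
0.03701 m × (1 ft / 0.3048 m) = 0.1214 ft

0.121 ft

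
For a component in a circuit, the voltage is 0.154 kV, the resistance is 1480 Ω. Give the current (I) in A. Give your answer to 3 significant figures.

Solving V = I·R for I: I = V/R.
V = 0.154 kV = 154.0 V; R = 1480 Ω.
I = 0.1041 A

0.104 A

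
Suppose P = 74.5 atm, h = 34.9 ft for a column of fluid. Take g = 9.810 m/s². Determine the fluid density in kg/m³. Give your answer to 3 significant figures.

Rearranging: ρ = P/(g·h).
P = 74.5 atm = 7.549×10^6 Pa; h = 34.9 ft = 10.64 m; g = 9.810 m/s².
ρ = 72337 kg/m³

72300 kg/m³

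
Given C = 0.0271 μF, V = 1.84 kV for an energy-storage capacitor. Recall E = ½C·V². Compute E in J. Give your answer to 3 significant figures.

Directly: E = ½CV².
C = 0.0271 μF = 2.710×10^-8 F; V = 1.84 kV = 1840 V.
E = 0.04587 J  (the unit combination reduces to kg·m²/s² = J)

0.0459 J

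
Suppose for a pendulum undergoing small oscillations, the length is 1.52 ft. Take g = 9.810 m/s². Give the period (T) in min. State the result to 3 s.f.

T is given directly by: T = 2π√(L/g).
L = 1.52 ft = 0.4633 m; g = 9.810 m/s².
T = 1.365 s
1.365 s × (1 min / 60.00 s) = 0.02276 min

0.0228 min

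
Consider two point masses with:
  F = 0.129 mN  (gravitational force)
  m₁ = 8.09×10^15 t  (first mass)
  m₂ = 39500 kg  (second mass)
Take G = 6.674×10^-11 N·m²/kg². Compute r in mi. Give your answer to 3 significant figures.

From Newton's law of gravitation: r = √(G·m₁m₂/F).
F = 0.129 mN = 1.290×10^-4 N; m₁ = 8.09×10^15 t = 8.090×10^18 kg; m₂ = 39500 kg; G = 6.674×10^-11 N·m²/kg².
r = 4.066×10^8 m
4.066×10^8 m × (1 mi / 1609 m) = 2.527×10^5 mi

2.53×10^5 mi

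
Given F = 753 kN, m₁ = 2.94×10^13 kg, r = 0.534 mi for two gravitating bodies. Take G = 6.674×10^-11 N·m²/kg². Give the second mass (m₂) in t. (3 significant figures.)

Rearranging: m₂ = F·r²/(G·m₁).
F = 753 kN = 7.530×10^5 N; m₁ = 2.94×10^13 kg; r = 0.534 mi = 859.4 m; G = 6.674×10^-11 N·m²/kg².
m₂ = 2.834×10^8 kg
2.834×10^8 kg × (1 t / 1000 kg) = 2.834×10^5 t

2.83×10^5 t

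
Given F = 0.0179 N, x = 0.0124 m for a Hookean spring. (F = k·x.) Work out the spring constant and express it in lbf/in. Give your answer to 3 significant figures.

0.00824 lbf/in

Solving F = k·x for k: k = F/x.
F = 0.0179 N; x = 0.0124 m.
k = 1.444 N/m
1.444 N/m × (1 lbf/in / 175.1 N/m) = 0.008243 lbf/in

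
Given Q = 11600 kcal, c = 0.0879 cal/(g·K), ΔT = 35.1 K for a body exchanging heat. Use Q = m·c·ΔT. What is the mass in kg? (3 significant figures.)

3760 kg

Rearranging: m = Q/(c·ΔT).
Q = 11600 kcal = 4.853×10^7 J; c = 0.0879 cal/(g·K) = 367.8 J/(kg·K); ΔT = 35.1 K.
m = 3760 kg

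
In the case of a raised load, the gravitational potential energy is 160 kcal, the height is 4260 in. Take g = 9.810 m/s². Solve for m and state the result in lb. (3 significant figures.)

Rearranging: m = PE/(g·h).
PE = 160 kcal = 6.694×10^5 J; h = 4260 in = 108.2 m; g = 9.810 m/s².
m = 630.7 kg
630.7 kg × (1 lb / 0.4536 kg) = 1390 lb

1390 lb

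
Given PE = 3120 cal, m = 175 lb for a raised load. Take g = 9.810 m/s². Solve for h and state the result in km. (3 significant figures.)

Solving PE = m·g·h for h: h = PE/(m·g).
PE = 3120 cal = 13054 J; m = 175 lb = 79.38 kg; g = 9.810 m/s².
h = 16.76 m
16.76 m × (1 km / 1000 m) = 0.01676 km

0.0168 km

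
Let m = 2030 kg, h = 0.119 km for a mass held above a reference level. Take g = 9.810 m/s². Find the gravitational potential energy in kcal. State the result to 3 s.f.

Directly: PE = mgh.
m = 2030 kg; h = 0.119 km = 119.0 m; g = 9.810 m/s².
PE = 2.370×10^6 J  (the unit combination reduces to kg·m²/s² = J)
2.370×10^6 J × (1 kcal / 4184 J) = 566.4 kcal

566 kcal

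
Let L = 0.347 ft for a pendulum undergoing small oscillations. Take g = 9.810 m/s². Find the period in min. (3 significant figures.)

T is given directly by: T = 2π√(L/g).
L = 0.347 ft = 0.1058 m; g = 9.810 m/s².
T = 0.6524 s
0.6524 s × (1 min / 60.00 s) = 0.01087 min

0.0109 min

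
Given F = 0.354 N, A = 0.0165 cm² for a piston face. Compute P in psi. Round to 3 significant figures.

31.1 psi

Directly: P = F/A.
F = 0.354 N; A = 0.0165 cm² = 1.650×10^-6 m².
P = 2.145×10^5 Pa
2.145×10^5 Pa × (1 psi / 6895 Pa) = 31.12 psi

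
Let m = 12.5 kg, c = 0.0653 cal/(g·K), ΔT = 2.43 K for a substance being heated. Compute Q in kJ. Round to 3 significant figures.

8.30 kJ

Q is given directly by: Q = mcΔT.
m = 12.5 kg; c = 0.0653 cal/(g·K) = 273.2 J/(kg·K); ΔT = 2.43 K.
Q = 8299 J
8299 J × (1 kJ / 1000 J) = 8.299 kJ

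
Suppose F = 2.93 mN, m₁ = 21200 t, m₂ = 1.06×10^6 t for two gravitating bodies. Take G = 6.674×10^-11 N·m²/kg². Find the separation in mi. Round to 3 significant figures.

Solving F = G·m₁·m₂/r² for r: r = √(G·m₁m₂/F).
F = 2.93 mN = 0.002930 N; m₁ = 21200 t = 2.120×10^7 kg; m₂ = 1.06×10^6 t = 1.060×10^9 kg; G = 6.674×10^-11 N·m²/kg².
r = 22625 m
22625 m × (1 mi / 1609 m) = 14.06 mi

14.1 mi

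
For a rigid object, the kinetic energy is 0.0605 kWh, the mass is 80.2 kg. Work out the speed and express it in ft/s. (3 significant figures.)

Rearranging: v = √(2·KE/m).
KE = 0.0605 kWh = 2.178×10^5 J; m = 80.2 kg.
v = 73.70 m/s
73.70 m/s × (1 ft/s / 0.3048 m/s) = 241.8 ft/s

242 ft/s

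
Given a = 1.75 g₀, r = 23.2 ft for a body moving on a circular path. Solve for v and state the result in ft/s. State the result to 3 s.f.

36.1 ft/s

Rearranging: v = √(a·r).
a = 1.75 g₀ = 17.16 m/s²; r = 23.2 ft = 7.071 m.
v = 11.02 m/s
11.02 m/s × (1 ft/s / 0.3048 m/s) = 36.14 ft/s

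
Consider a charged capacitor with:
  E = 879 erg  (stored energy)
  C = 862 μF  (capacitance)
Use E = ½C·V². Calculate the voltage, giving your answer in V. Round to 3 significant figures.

0.452 V

Rearranging E = ½C·V² for V: V = √(2E/C).
E = 879 erg = 8.790×10^-5 J; C = 862 μF = 8.620×10^-4 F.
V = 0.4516 V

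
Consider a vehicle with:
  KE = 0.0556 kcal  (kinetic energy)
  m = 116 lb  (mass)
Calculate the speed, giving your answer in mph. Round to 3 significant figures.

6.65 mph

Rearranging KE = ½mv² for v: v = √(2·KE/m).
KE = 0.0556 kcal = 232.6 J; m = 116 lb = 52.62 kg.
v = 2.974 m/s
2.974 m/s × (1 mph / 0.4470 m/s) = 6.652 mph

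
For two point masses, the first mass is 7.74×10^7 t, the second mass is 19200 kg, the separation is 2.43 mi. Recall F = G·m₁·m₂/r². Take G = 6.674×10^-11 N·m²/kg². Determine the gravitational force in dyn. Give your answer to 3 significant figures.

649 dyn

From Newton's law of gravitation: F = Gm₁m₂/r².
m₁ = 7.74×10^7 t = 7.740×10^10 kg; m₂ = 19200 kg; r = 2.43 mi = 3911 m; G = 6.674×10^-11 N·m²/kg².
F = 0.006485 N
0.006485 N × (1 dyn / 1.000×10^-5 N) = 648.5 dyn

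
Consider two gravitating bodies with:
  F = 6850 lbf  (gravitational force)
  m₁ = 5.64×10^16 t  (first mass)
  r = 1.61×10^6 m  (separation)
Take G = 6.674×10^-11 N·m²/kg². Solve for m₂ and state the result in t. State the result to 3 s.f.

Rearranging: m₂ = F·r²/(G·m₁).
F = 6850 lbf = 30470 N; m₁ = 5.64×10^16 t = 5.640×10^19 kg; r = 1.61×10^6 m; G = 6.674×10^-11 N·m²/kg².
m₂ = 2.098×10^7 kg
2.098×10^7 kg × (1 t / 1000 kg) = 20983 t

21000 t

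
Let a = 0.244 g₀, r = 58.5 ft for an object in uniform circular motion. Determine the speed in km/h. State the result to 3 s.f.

Solving a = v²/r for v: v = √(a·r).
a = 0.244 g₀ = 2.393 m/s²; r = 58.5 ft = 17.83 m.
v = 6.532 m/s
6.532 m/s × (1 km/h / 0.2778 m/s) = 23.51 km/h

23.5 km/h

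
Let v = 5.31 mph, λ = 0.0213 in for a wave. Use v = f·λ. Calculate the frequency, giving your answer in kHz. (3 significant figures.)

4.39 kHz

Solving v = f·λ for f: f = v/λ.
v = 5.31 mph = 2.374 m/s; λ = 0.0213 in = 5.410×10^-4 m.
f = 4388 Hz
4388 Hz × (1 kHz / 1000 Hz) = 4.388 kHz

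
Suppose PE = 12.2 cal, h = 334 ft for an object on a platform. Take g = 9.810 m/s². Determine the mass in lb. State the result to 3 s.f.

Rearranging PE = m·g·h for m: m = PE/(g·h).
PE = 12.2 cal = 51.04 J; h = 334 ft = 101.8 m; g = 9.810 m/s².
m = 0.05111 kg
0.05111 kg × (1 lb / 0.4536 kg) = 0.1127 lb

0.113 lb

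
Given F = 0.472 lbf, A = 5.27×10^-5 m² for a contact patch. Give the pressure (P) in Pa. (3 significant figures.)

Directly: P = F/A.
F = 0.472 lbf = 2.100 N; A = 5.27×10^-5 m².
P = 39840 Pa

39800 Pa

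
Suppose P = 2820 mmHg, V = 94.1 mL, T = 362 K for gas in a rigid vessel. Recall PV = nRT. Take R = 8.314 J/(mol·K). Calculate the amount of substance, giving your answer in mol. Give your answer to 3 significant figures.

From the ideal-gas law: n = PV/(RT).
P = 2820 mmHg = 3.760×10^5 Pa; V = 94.1 mL = 9.410×10^-5 m³; T = 362 K; R = 8.314 J/(mol·K).
n = 0.01175 mol

0.0118 mol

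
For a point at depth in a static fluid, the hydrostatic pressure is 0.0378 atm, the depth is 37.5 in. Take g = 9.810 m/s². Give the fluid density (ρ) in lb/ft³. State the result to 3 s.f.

25.6 lb/ft³

Rearranging P = ρ·g·h for ρ: ρ = P/(g·h).
P = 0.0378 atm = 3830 Pa; h = 37.5 in = 0.9525 m; g = 9.810 m/s².
ρ = 409.9 kg/m³
409.9 kg/m³ × (1 lb/ft³ / 16.02 kg/m³) = 25.59 lb/ft³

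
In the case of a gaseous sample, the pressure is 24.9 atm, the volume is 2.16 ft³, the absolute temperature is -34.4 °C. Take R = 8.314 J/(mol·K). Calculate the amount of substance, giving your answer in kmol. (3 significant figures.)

Rearranging: n = PV/(RT).
P = 24.9 atm = 2.523×10^6 Pa; V = 2.16 ft³ = 0.06116 m³; T = -34.4 °C = 238.7 K; R = 8.314 J/(mol·K).
n = 77.74 mol
77.74 mol × (1 kmol / 1000 mol) = 0.07774 kmol

0.0777 kmol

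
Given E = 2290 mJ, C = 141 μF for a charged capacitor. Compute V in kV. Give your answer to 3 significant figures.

Rearranging: V = √(2E/C).
E = 2290 mJ = 2.290 J; C = 141 μF = 1.410×10^-4 F.
V = 180.2 V  (the unit combination reduces to kg·m²/(A·s³) = V)
180.2 V × (1 kV / 1000 V) = 0.1802 kV

0.180 kV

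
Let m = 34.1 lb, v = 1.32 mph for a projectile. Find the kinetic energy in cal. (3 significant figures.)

KE is given directly by: KE = ½mv².
m = 34.1 lb = 15.47 kg; v = 1.32 mph = 0.5901 m/s.
KE = 2.693 J
2.693 J × (1 cal / 4.184 J) = 0.6436 cal

0.644 cal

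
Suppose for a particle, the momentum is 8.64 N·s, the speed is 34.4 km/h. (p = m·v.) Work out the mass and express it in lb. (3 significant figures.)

1.99 lb

Rearranging: m = p/v.
p = 8.64 N·s = 8.640 kg·m/s; v = 34.4 km/h = 9.556 m/s.
m = 0.9042 kg
0.9042 kg × (1 lb / 0.4536 kg) = 1.993 lb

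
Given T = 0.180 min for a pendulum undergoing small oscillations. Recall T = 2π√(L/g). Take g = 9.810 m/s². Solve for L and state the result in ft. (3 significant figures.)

Rearranging: L = g·(T/2π)².
T = 0.180 min = 10.80 s; g = 9.810 m/s².
L = 28.98 m
28.98 m × (1 ft / 0.3048 m) = 95.09 ft

95.1 ft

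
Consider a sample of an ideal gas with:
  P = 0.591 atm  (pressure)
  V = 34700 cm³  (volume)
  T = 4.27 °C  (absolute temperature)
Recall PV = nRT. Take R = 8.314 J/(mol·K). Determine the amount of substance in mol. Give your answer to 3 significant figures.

Solving PV = nRT for n: n = PV/(RT).
P = 0.591 atm = 59883 Pa; V = 34700 cm³ = 0.03470 m³; T = 4.27 °C = 277.4 K; R = 8.314 J/(mol·K).
n = 0.9009 mol

0.901 mol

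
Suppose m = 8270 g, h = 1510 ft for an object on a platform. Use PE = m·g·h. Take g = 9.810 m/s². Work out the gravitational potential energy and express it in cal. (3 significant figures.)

8920 cal

Directly: PE = mgh.
m = 8270 g = 8.270 kg; h = 1510 ft = 460.2 m; g = 9.810 m/s².
PE = 37339 J
37339 J × (1 cal / 4.184 J) = 8924 cal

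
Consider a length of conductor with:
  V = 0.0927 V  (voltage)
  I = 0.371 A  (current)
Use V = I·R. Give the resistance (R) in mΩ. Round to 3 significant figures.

250 mΩ

Rearranging: R = V/I.
V = 0.0927 V; I = 0.371 A.
R = 0.2499 Ω
0.2499 Ω × (1 mΩ / 0.001000 Ω) = 249.9 mΩ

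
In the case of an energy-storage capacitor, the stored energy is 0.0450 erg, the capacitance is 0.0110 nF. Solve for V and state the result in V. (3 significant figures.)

Rearranging E = ½C·V² for V: V = √(2E/C).
E = 0.0450 erg = 4.500×10^-9 J; C = 0.0110 nF = 1.100×10^-11 F.
V = 28.60 V  (the unit combination reduces to kg·m²/(A·s³) = V)

28.6 V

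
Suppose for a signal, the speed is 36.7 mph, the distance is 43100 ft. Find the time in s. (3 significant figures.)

Rearranging v = d/t for t: t = d/v.
v = 36.7 mph = 16.41 m/s; d = 43100 ft = 13137 m.
t = 800.7 s

801 s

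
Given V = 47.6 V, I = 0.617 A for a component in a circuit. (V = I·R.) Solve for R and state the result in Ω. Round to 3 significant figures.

Solving V = I·R for R: R = V/I.
V = 47.6 V; I = 0.617 A.
R = 77.15 Ω

77.1 Ω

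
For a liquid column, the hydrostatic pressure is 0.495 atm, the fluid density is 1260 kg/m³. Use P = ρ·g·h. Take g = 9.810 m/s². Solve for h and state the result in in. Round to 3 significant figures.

Rearranging: h = P/(ρ·g).
P = 0.495 atm = 50156 Pa; ρ = 1260 kg/m³; g = 9.810 m/s².
h = 4.058 m
4.058 m × (1 in / 0.02540 m) = 159.8 in

160 in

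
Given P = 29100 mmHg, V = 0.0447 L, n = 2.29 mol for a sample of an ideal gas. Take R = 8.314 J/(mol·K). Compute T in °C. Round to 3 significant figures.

-264 °C

From the ideal-gas law: T = PV/(nR).
P = 29100 mmHg = 3.880×10^6 Pa; V = 0.0447 L = 4.470×10^-5 m³; n = 2.29 mol; R = 8.314 J/(mol·K).
T = 9.109 K
9.109 K − 273.15 = -264.0 °C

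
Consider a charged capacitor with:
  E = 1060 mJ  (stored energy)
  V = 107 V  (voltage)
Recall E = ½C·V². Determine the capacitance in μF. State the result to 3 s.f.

185 μF

Solving E = ½C·V² for C: C = 2E/V².
E = 1060 mJ = 1.060 J; V = 107 V.
C = 1.852×10^-4 F
1.852×10^-4 F × (1 μF / 1.000×10^-6 F) = 185.2 μF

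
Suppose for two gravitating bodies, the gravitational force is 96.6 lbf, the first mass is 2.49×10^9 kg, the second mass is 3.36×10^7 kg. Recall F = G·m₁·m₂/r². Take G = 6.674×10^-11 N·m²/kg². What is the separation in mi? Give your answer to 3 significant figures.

0.0708 mi

Rearranging F = G·m₁·m₂/r² for r: r = √(G·m₁m₂/F).
F = 96.6 lbf = 429.7 N; m₁ = 2.49×10^9 kg; m₂ = 3.36×10^7 kg; G = 6.674×10^-11 N·m²/kg².
r = 114.0 m
114.0 m × (1 mi / 1609 m) = 0.07083 mi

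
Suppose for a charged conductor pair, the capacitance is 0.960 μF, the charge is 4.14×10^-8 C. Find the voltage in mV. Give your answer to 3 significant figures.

43.1 mV

Rearranging: V = Q/C.
C = 0.960 μF = 9.600×10^-7 F; Q = 4.14×10^-8 C.
V = 0.04313 V
0.04313 V × (1 mV / 0.001000 V) = 43.12 mV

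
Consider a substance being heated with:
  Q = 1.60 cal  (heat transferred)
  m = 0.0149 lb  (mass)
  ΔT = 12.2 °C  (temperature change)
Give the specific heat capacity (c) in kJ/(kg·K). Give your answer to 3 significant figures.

0.0812 kJ/(kg·K)

Solving Q = m·c·ΔT for c: c = Q/(m·ΔT).
Q = 1.60 cal = 6.694 J; m = 0.0149 lb = 0.006759 kg; ΔT = 12.2 °C = 12.20 K.
c = 81.19 J/(kg·K)
81.19 J/(kg·K) × (1 kJ/(kg·K) / 1000 J/(kg·K)) = 0.08119 kJ/(kg·K)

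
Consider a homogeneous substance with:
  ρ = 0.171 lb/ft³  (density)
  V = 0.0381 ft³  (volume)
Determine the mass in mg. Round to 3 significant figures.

2960 mg

Solving ρ = m/V for m: m = ρV.
ρ = 0.171 lb/ft³ = 2.739 kg/m³; V = 0.0381 ft³ = 0.001079 m³.
m = 0.002955 kg
0.002955 kg × (1 mg / 1.000×10^-6 kg) = 2955 mg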